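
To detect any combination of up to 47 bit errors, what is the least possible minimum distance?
Detecting e errors requires d_min ≥ e + 1 = 47 + 1 = 48.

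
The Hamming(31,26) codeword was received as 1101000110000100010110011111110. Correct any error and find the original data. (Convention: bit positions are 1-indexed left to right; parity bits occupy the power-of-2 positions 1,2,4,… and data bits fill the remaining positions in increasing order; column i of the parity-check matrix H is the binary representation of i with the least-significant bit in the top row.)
Syndrome s = H · r^T (mod 2), r = 1101000110000100010110011111110:
  s[0] = (1010101010101010101010101010101)·(1101000110000100010110011111110) mod 2 = 1+0+0+0+0+0+0+0+1+0+0+0+0+0+0+0+0+0+0+0+1+0+0+0+1+0+1+0+1+0+0 mod 2 = 0
  s[1] = (0110011001100110011001100110011)·(1101000110000100010110011111110) mod 2 = 0+1+0+0+0+0+0+0+0+0+0+0+0+1+0+0+0+1+0+0+0+0+0+0+0+1+1+0+0+1+0 mod 2 = 0
  s[2] = (0001111000011110000111100001111)·(1101000110000100010110011111110) mod 2 = 0+0+0+1+0+0+0+0+0+0+0+0+0+1+0+0+0+0+0+1+1+0+0+0+0+0+0+1+1+1+0 mod 2 = 1
  s[3] = (0000000111111110000000011111111)·(1101000110000100010110011111110) mod 2 = 0+0+0+0+0+0+0+1+1+0+0+0+0+1+0+0+0+0+0+0+0+0+0+1+1+1+1+1+1+1+0 mod 2 = 0
  s[4] = (0000000000000001111111111111111)·(1101000110000100010110011111110) mod 2 = 0+0+0+0+0+0+0+0+0+0+0+0+0+0+0+0+0+1+0+1+1+0+0+1+1+1+1+1+1+1+0 mod 2 = 0
Syndrome = 00100
Column 4 of H equals this syndrome → error at bit 4 (1-indexed).
Flip bit 4: 1101000110000100010110011111110 → 1100000110000100010110011111110
Extract data bits at positions {3,5,6,7,9,10,11,12,13,14,15,17,18,19,20,21,22,23,24,25,26,27,28,29,30,31}: 00001000010010110011111110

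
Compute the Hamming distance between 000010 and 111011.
XOR = 111001, count of 1s = 4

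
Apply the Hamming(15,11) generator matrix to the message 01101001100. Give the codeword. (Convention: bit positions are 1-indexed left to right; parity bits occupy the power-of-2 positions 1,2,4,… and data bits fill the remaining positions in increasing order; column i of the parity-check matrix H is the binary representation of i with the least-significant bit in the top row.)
Codeword c = d · G (mod 2), d = 01101001100:
  c[0] = d·G[:,0] = (01101001100)·(11011010101) mod 2 = 0+1+0+0+1+0+0+0+1+0+0 mod 2 = 1
  c[1] = d·G[:,1] = (01101001100)·(10110110011) mod 2 = 0+0+1+0+0+0+0+0+0+0+0 mod 2 = 1
  c[2] = d·G[:,2] = (01101001100)·(10000000000) mod 2 = 0+0+0+0+0+0+0+0+0+0+0 mod 2 = 0
  c[3] = d·G[:,3] = (01101001100)·(01110001111) mod 2 = 0+1+1+0+0+0+0+1+1+0+0 mod 2 = 0
  c[4] = d·G[:,4] = (01101001100)·(01000000000) mod 2 = 0+1+0+0+0+0+0+0+0+0+0 mod 2 = 1
  c[5] = d·G[:,5] = (01101001100)·(00100000000) mod 2 = 0+0+1+0+0+0+0+0+0+0+0 mod 2 = 1
  c[6] = d·G[:,6] = (01101001100)·(00010000000) mod 2 = 0+0+0+0+0+0+0+0+0+0+0 mod 2 = 0
  c[7] = d·G[:,7] = (01101001100)·(00001111111) mod 2 = 0+0+0+0+1+0+0+1+1+0+0 mod 2 = 1
  c[8] = d·G[:,8] = (01101001100)·(00001000000) mod 2 = 0+0+0+0+1+0+0+0+0+0+0 mod 2 = 1
  c[9] = d·G[:,9] = (01101001100)·(00000100000) mod 2 = 0+0+0+0+0+0+0+0+0+0+0 mod 2 = 0
  c[10] = d·G[:,10] = (01101001100)·(00000010000) mod 2 = 0+0+0+0+0+0+0+0+0+0+0 mod 2 = 0
  c[11] = d·G[:,11] = (01101001100)·(00000001000) mod 2 = 0+0+0+0+0+0+0+1+0+0+0 mod 2 = 1
  c[12] = d·G[:,12] = (01101001100)·(00000000100) mod 2 = 0+0+0+0+0+0+0+0+1+0+0 mod 2 = 1
  c[13] = d·G[:,13] = (01101001100)·(00000000010) mod 2 = 0+0+0+0+0+0+0+0+0+0+0 mod 2 = 0
  c[14] = d·G[:,14] = (01101001100)·(00000000001) mod 2 = 0+0+0+0+0+0+0+0+0+0+0 mod 2 = 0
Codeword = 110011011001100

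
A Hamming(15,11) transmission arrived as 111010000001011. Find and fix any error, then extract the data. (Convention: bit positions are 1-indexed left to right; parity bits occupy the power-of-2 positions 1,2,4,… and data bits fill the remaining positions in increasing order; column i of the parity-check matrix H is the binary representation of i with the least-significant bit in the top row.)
Syndrome s = H · r^T (mod 2), r = 111010000001011:
  s[0] = (101010101010101)·(111010000001011) mod 2 = 1+0+1+0+1+0+0+0+0+0+0+0+0+0+1 mod 2 = 0
  s[1] = (011001100110011)·(111010000001011) mod 2 = 0+1+1+0+0+0+0+0+0+0+0+0+0+1+1 mod 2 = 0
  s[2] = (000111100001111)·(111010000001011) mod 2 = 0+0+0+0+1+0+0+0+0+0+0+1+0+1+1 mod 2 = 0
  s[3] = (000000011111111)·(111010000001011) mod 2 = 0+0+0+0+0+0+0+0+0+0+0+1+0+1+1 mod 2 = 1
Syndrome = 0001
Column 8 of H equals this syndrome → error at bit 8 (1-indexed).
Flip bit 8: 111010000001011 → 111010010001011
Extract data bits at positions {3,5,6,7,9,10,11,12,13,14,15}: 11000001011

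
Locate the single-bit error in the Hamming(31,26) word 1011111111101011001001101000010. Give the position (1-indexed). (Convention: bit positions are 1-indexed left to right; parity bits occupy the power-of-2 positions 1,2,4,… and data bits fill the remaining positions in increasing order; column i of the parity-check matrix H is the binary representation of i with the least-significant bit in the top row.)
Syndrome s = H · r^T (mod 2), r = 1011111111101011001001101000010:
  s[0] = (1010101010101010101010101010101)·(1011111111101011001001101000010) mod 2 = 1+0+1+0+1+0+1+0+1+0+1+0+1+0+1+0+0+0+1+0+0+0+1+0+1+0+0+0+0+0+0 mod 2 = 1
  s[1] = (0110011001100110011001100110011)·(1011111111101011001001101000010) mod 2 = 0+0+1+0+0+1+1+0+0+1+1+0+0+0+1+0+0+0+1+0+0+1+1+0+0+0+0+0+0+1+0 mod 2 = 0
  s[2] = (0001111000011110000111100001111)·(1011111111101011001001101000010) mod 2 = 0+0+0+1+1+1+1+0+0+0+0+0+1+0+1+0+0+0+0+0+0+1+1+0+0+0+0+0+0+1+0 mod 2 = 1
  s[3] = (0000000111111110000000011111111)·(1011111111101011001001101000010) mod 2 = 0+0+0+0+0+0+0+1+1+1+1+0+1+0+1+0+0+0+0+0+0+0+0+0+1+0+0+0+0+1+0 mod 2 = 0
  s[4] = (0000000000000001111111111111111)·(1011111111101011001001101000010) mod 2 = 0+0+0+0+0+0+0+0+0+0+0+0+0+0+0+1+0+0+1+0+0+1+1+0+1+0+0+0+0+1+0 mod 2 = 0
Syndrome = 10100
Column i of H is the binary representation of i, so the syndrome is the binary index of the flipped bit.
Read s = 10100 with s[0] as LSB: 1·2^0 + 0·2^1 + 1·2^2 + 0·2^3 + 0·2^4 = 5.
Error is at bit position 5.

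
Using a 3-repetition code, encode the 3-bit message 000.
Repeat each bit 3× and concatenate:
0→000  0→000  0→000
Codeword = 000000000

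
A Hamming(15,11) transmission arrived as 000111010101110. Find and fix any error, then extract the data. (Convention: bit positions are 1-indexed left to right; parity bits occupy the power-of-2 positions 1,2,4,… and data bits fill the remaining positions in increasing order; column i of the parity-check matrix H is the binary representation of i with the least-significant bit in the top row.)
Syndrome s = H · r^T (mod 2), r = 000111010101110:
  s[0] = (101010101010101)·(000111010101110) mod 2 = 0+0+0+0+1+0+0+0+0+0+0+0+1+0+0 mod 2 = 0
  s[1] = (011001100110011)·(000111010101110) mod 2 = 0+0+0+0+0+1+0+0+0+1+0+0+0+1+0 mod 2 = 1
  s[2] = (000111100001111)·(000111010101110) mod 2 = 0+0+0+1+1+1+0+0+0+0+0+1+1+1+0 mod 2 = 0
  s[3] = (000000011111111)·(000111010101110) mod 2 = 0+0+0+0+0+0+0+1+0+1+0+1+1+1+0 mod 2 = 1
Syndrome = 0101
Column 10 of H equals this syndrome → error at bit 10 (1-indexed).
Flip bit 10: 000111010101110 → 000111010001110
Extract data bits at positions {3,5,6,7,9,10,11,12,13,14,15}: 01100001110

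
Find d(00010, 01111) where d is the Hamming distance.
XOR = 01101, count of 1s = 3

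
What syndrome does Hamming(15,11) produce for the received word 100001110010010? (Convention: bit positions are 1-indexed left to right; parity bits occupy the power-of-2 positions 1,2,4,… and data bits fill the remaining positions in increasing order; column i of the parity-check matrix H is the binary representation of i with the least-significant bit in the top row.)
Syndrome s = H · r^T (mod 2), r = 100001110010010:
  s[0] = (101010101010101)·(100001110010010) mod 2 = 1+0+0+0+0+0+1+0+0+0+1+0+0+0+0 mod 2 = 1
  s[1] = (011001100110011)·(100001110010010) mod 2 = 0+0+0+0+0+1+1+0+0+0+1+0+0+1+0 mod 2 = 0
  s[2] = (000111100001111)·(100001110010010) mod 2 = 0+0+0+0+0+1+1+0+0+0+0+0+0+1+0 mod 2 = 1
  s[3] = (000000011111111)·(100001110010010) mod 2 = 0+0+0+0+0+0+0+1+0+0+1+0+0+1+0 mod 2 = 1
Syndrome = 1011
Non-zero syndrome: error at position 13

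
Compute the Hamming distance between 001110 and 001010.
XOR = 000100, count of 1s = 1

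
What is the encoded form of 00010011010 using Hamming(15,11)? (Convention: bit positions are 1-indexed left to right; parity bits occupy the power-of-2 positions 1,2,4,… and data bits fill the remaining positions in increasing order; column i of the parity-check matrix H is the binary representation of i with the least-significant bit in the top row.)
Codeword c = d · G (mod 2), d = 00010011010:
  c[0] = d·G[:,0] = (00010011010)·(11011010101) mod 2 = 0+0+0+1+0+0+1+0+0+0+0 mod 2 = 0
  c[1] = d·G[:,1] = (00010011010)·(10110110011) mod 2 = 0+0+0+1+0+0+1+0+0+1+0 mod 2 = 1
  c[2] = d·G[:,2] = (00010011010)·(10000000000) mod 2 = 0+0+0+0+0+0+0+0+0+0+0 mod 2 = 0
  c[3] = d·G[:,3] = (00010011010)·(01110001111) mod 2 = 0+0+0+1+0+0+0+1+0+1+0 mod 2 = 1
  c[4] = d·G[:,4] = (00010011010)·(01000000000) mod 2 = 0+0+0+0+0+0+0+0+0+0+0 mod 2 = 0
  c[5] = d·G[:,5] = (00010011010)·(00100000000) mod 2 = 0+0+0+0+0+0+0+0+0+0+0 mod 2 = 0
  c[6] = d·G[:,6] = (00010011010)·(00010000000) mod 2 = 0+0+0+1+0+0+0+0+0+0+0 mod 2 = 1
  c[7] = d·G[:,7] = (00010011010)·(00001111111) mod 2 = 0+0+0+0+0+0+1+1+0+1+0 mod 2 = 1
  c[8] = d·G[:,8] = (00010011010)·(00001000000) mod 2 = 0+0+0+0+0+0+0+0+0+0+0 mod 2 = 0
  c[9] = d·G[:,9] = (00010011010)·(00000100000) mod 2 = 0+0+0+0+0+0+0+0+0+0+0 mod 2 = 0
  c[10] = d·G[:,10] = (00010011010)·(00000010000) mod 2 = 0+0+0+0+0+0+1+0+0+0+0 mod 2 = 1
  c[11] = d·G[:,11] = (00010011010)·(00000001000) mod 2 = 0+0+0+0+0+0+0+1+0+0+0 mod 2 = 1
  c[12] = d·G[:,12] = (00010011010)·(00000000100) mod 2 = 0+0+0+0+0+0+0+0+0+0+0 mod 2 = 0
  c[13] = d·G[:,13] = (00010011010)·(00000000010) mod 2 = 0+0+0+0+0+0+0+0+0+1+0 mod 2 = 1
  c[14] = d·G[:,14] = (00010011010)·(00000000001) mod 2 = 0+0+0+0+0+0+0+0+0+0+0 mod 2 = 0
Codeword = 010100110011010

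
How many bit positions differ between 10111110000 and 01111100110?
XOR = 11000010110, count of 1s = 5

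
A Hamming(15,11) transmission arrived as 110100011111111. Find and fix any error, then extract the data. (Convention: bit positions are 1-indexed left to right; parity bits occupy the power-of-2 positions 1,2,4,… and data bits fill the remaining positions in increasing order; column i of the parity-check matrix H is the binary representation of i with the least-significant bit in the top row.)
Syndrome s = H · r^T (mod 2), r = 110100011111111:
  s[0] = (101010101010101)·(110100011111111) mod 2 = 1+0+0+0+0+0+0+0+1+0+1+0+1+0+1 mod 2 = 1
  s[1] = (011001100110011)·(110100011111111) mod 2 = 0+1+0+0+0+0+0+0+0+1+1+0+0+1+1 mod 2 = 1
  s[2] = (000111100001111)·(110100011111111) mod 2 = 0+0+0+1+0+0+0+0+0+0+0+1+1+1+1 mod 2 = 1
  s[3] = (000000011111111)·(110100011111111) mod 2 = 0+0+0+0+0+0+0+1+1+1+1+1+1+1+1 mod 2 = 0
Syndrome = 1110
Column 7 of H equals this syndrome → error at bit 7 (1-indexed).
Flip bit 7: 110100011111111 → 110100111111111
Extract data bits at positions {3,5,6,7,9,10,11,12,13,14,15}: 00011111111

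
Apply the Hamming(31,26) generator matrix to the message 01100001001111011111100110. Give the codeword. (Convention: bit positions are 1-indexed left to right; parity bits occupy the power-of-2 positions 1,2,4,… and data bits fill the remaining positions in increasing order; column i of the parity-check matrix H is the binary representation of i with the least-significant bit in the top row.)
Codeword c = d · G (mod 2), d = 01100001001111011111100110:
  c[0] = d·G[:,0] = (01100001001111011111100110)·(11011010101101010101010101) mod 2 = 0+1+0+0+0+0+0+0+0+0+1+1+0+1+0+1+0+1+0+1+0+0+0+1+0+0 mod 2 = 0
  c[1] = d·G[:,1] = (01100001001111011111100110)·(10110110011011001100110011) mod 2 = 0+0+1+0+0+0+0+0+0+0+1+0+1+1+0+0+1+1+0+0+1+0+0+0+1+0 mod 2 = 0
  c[2] = d·G[:,2] = (01100001001111011111100110)·(10000000000000000000000000) mod 2 = 0+0+0+0+0+0+0+0+0+0+0+0+0+0+0+0+0+0+0+0+0+0+0+0+0+0 mod 2 = 0
  c[3] = d·G[:,3] = (01100001001111011111100110)·(01110001111000111100001111) mod 2 = 0+1+1+0+0+0+0+1+0+0+1+0+0+0+0+1+1+1+0+0+0+0+0+1+1+0 mod 2 = 1
  c[4] = d·G[:,4] = (01100001001111011111100110)·(01000000000000000000000000) mod 2 = 0+1+0+0+0+0+0+0+0+0+0+0+0+0+0+0+0+0+0+0+0+0+0+0+0+0 mod 2 = 1
  c[5] = d·G[:,5] = (01100001001111011111100110)·(00100000000000000000000000) mod 2 = 0+0+1+0+0+0+0+0+0+0+0+0+0+0+0+0+0+0+0+0+0+0+0+0+0+0 mod 2 = 1
  c[6] = d·G[:,6] = (01100001001111011111100110)·(00010000000000000000000000) mod 2 = 0+0+0+0+0+0+0+0+0+0+0+0+0+0+0+0+0+0+0+0+0+0+0+0+0+0 mod 2 = 0
  c[7] = d·G[:,7] = (01100001001111011111100110)·(00001111111000000011111111) mod 2 = 0+0+0+0+0+0+0+1+0+0+1+0+0+0+0+0+0+0+1+1+1+0+0+1+1+0 mod 2 = 1
  c[8] = d·G[:,8] = (01100001001111011111100110)·(00001000000000000000000000) mod 2 = 0+0+0+0+0+0+0+0+0+0+0+0+0+0+0+0+0+0+0+0+0+0+0+0+0+0 mod 2 = 0
  c[9] = d·G[:,9] = (01100001001111011111100110)·(00000100000000000000000000) mod 2 = 0+0+0+0+0+0+0+0+0+0+0+0+0+0+0+0+0+0+0+0+0+0+0+0+0+0 mod 2 = 0
  c[10] = d·G[:,10] = (01100001001111011111100110)·(00000010000000000000000000) mod 2 = 0+0+0+0+0+0+0+0+0+0+0+0+0+0+0+0+0+0+0+0+0+0+0+0+0+0 mod 2 = 0
  c[11] = d·G[:,11] = (01100001001111011111100110)·(00000001000000000000000000) mod 2 = 0+0+0+0+0+0+0+1+0+0+0+0+0+0+0+0+0+0+0+0+0+0+0+0+0+0 mod 2 = 1
  c[12] = d·G[:,12] = (01100001001111011111100110)·(00000000100000000000000000) mod 2 = 0+0+0+0+0+0+0+0+0+0+0+0+0+0+0+0+0+0+0+0+0+0+0+0+0+0 mod 2 = 0
  c[13] = d·G[:,13] = (01100001001111011111100110)·(00000000010000000000000000) mod 2 = 0+0+0+0+0+0+0+0+0+0+0+0+0+0+0+0+0+0+0+0+0+0+0+0+0+0 mod 2 = 0
  c[14] = d·G[:,14] = (01100001001111011111100110)·(00000000001000000000000000) mod 2 = 0+0+0+0+0+0+0+0+0+0+1+0+0+0+0+0+0+0+0+0+0+0+0+0+0+0 mod 2 = 1
  c[15] = d·G[:,15] = (01100001001111011111100110)·(00000000000111111111111111) mod 2 = 0+0+0+0+0+0+0+0+0+0+0+1+1+1+0+1+1+1+1+1+1+0+0+1+1+0 mod 2 = 1
  c[16] = d·G[:,16] = (01100001001111011111100110)·(00000000000100000000000000) mod 2 = 0+0+0+0+0+0+0+0+0+0+0+1+0+0+0+0+0+0+0+0+0+0+0+0+0+0 mod 2 = 1
  c[17] = d·G[:,17] = (01100001001111011111100110)·(00000000000010000000000000) mod 2 = 0+0+0+0+0+0+0+0+0+0+0+0+1+0+0+0+0+0+0+0+0+0+0+0+0+0 mod 2 = 1
  c[18] = d·G[:,18] = (01100001001111011111100110)·(00000000000001000000000000) mod 2 = 0+0+0+0+0+0+0+0+0+0+0+0+0+1+0+0+0+0+0+0+0+0+0+0+0+0 mod 2 = 1
  c[19] = d·G[:,19] = (01100001001111011111100110)·(00000000000000100000000000) mod 2 = 0+0+0+0+0+0+0+0+0+0+0+0+0+0+0+0+0+0+0+0+0+0+0+0+0+0 mod 2 = 0
  c[20] = d·G[:,20] = (01100001001111011111100110)·(00000000000000010000000000) mod 2 = 0+0+0+0+0+0+0+0+0+0+0+0+0+0+0+1+0+0+0+0+0+0+0+0+0+0 mod 2 = 1
  c[21] = d·G[:,21] = (01100001001111011111100110)·(00000000000000001000000000) mod 2 = 0+0+0+0+0+0+0+0+0+0+0+0+0+0+0+0+1+0+0+0+0+0+0+0+0+0 mod 2 = 1
  c[22] = d·G[:,22] = (01100001001111011111100110)·(00000000000000000100000000) mod 2 = 0+0+0+0+0+0+0+0+0+0+0+0+0+0+0+0+0+1+0+0+0+0+0+0+0+0 mod 2 = 1
  c[23] = d·G[:,23] = (01100001001111011111100110)·(00000000000000000010000000) mod 2 = 0+0+0+0+0+0+0+0+0+0+0+0+0+0+0+0+0+0+1+0+0+0+0+0+0+0 mod 2 = 1
  c[24] = d·G[:,24] = (01100001001111011111100110)·(00000000000000000001000000) mod 2 = 0+0+0+0+0+0+0+0+0+0+0+0+0+0+0+0+0+0+0+1+0+0+0+0+0+0 mod 2 = 1
  c[25] = d·G[:,25] = (01100001001111011111100110)·(00000000000000000000100000) mod 2 = 0+0+0+0+0+0+0+0+0+0+0+0+0+0+0+0+0+0+0+0+1+0+0+0+0+0 mod 2 = 1
  c[26] = d·G[:,26] = (01100001001111011111100110)·(00000000000000000000010000) mod 2 = 0+0+0+0+0+0+0+0+0+0+0+0+0+0+0+0+0+0+0+0+0+0+0+0+0+0 mod 2 = 0
  c[27] = d·G[:,27] = (01100001001111011111100110)·(00000000000000000000001000) mod 2 = 0+0+0+0+0+0+0+0+0+0+0+0+0+0+0+0+0+0+0+0+0+0+0+0+0+0 mod 2 = 0
  c[28] = d·G[:,28] = (01100001001111011111100110)·(00000000000000000000000100) mod 2 = 0+0+0+0+0+0+0+0+0+0+0+0+0+0+0+0+0+0+0+0+0+0+0+1+0+0 mod 2 = 1
  c[29] = d·G[:,29] = (01100001001111011111100110)·(00000000000000000000000010) mod 2 = 0+0+0+0+0+0+0+0+0+0+0+0+0+0+0+0+0+0+0+0+0+0+0+0+1+0 mod 2 = 1
  c[30] = d·G[:,30] = (01100001001111011111100110)·(00000000000000000000000001) mod 2 = 0+0+0+0+0+0+0+0+0+0+0+0+0+0+0+0+0+0+0+0+0+0+0+0+0+0 mod 2 = 0
Codeword = 0001110100010011111011111100110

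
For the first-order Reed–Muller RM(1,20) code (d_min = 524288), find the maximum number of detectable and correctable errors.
Detection only: up to d_min − 1 = 524287 errors.
Correction: up to ⌊(d_min − 1)/2⌋ = ⌊524287/2⌋ = 262143 errors.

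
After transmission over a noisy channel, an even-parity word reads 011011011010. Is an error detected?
Sum of received bits: 0+1+1+0+1+1+0+1+1+0+1+0 = 7; 7 mod 2 = 1. Result is 1 ≠ 0 → error detected.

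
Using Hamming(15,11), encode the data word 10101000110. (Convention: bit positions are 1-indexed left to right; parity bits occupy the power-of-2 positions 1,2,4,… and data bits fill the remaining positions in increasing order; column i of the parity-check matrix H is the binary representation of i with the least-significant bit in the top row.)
Codeword c = d · G (mod 2), d = 10101000110:
  c[0] = d·G[:,0] = (10101000110)·(11011010101) mod 2 = 1+0+0+0+1+0+0+0+1+0+0 mod 2 = 1
  c[1] = d·G[:,1] = (10101000110)·(10110110011) mod 2 = 1+0+1+0+0+0+0+0+0+1+0 mod 2 = 1
  c[2] = d·G[:,2] = (10101000110)·(10000000000) mod 2 = 1+0+0+0+0+0+0+0+0+0+0 mod 2 = 1
  c[3] = d·G[:,3] = (10101000110)·(01110001111) mod 2 = 0+0+1+0+0+0+0+0+1+1+0 mod 2 = 1
  c[4] = d·G[:,4] = (10101000110)·(01000000000) mod 2 = 0+0+0+0+0+0+0+0+0+0+0 mod 2 = 0
  c[5] = d·G[:,5] = (10101000110)·(00100000000) mod 2 = 0+0+1+0+0+0+0+0+0+0+0 mod 2 = 1
  c[6] = d·G[:,6] = (10101000110)·(00010000000) mod 2 = 0+0+0+0+0+0+0+0+0+0+0 mod 2 = 0
  c[7] = d·G[:,7] = (10101000110)·(00001111111) mod 2 = 0+0+0+0+1+0+0+0+1+1+0 mod 2 = 1
  c[8] = d·G[:,8] = (10101000110)·(00001000000) mod 2 = 0+0+0+0+1+0+0+0+0+0+0 mod 2 = 1
  c[9] = d·G[:,9] = (10101000110)·(00000100000) mod 2 = 0+0+0+0+0+0+0+0+0+0+0 mod 2 = 0
  c[10] = d·G[:,10] = (10101000110)·(00000010000) mod 2 = 0+0+0+0+0+0+0+0+0+0+0 mod 2 = 0
  c[11] = d·G[:,11] = (10101000110)·(00000001000) mod 2 = 0+0+0+0+0+0+0+0+0+0+0 mod 2 = 0
  c[12] = d·G[:,12] = (10101000110)·(00000000100) mod 2 = 0+0+0+0+0+0+0+0+1+0+0 mod 2 = 1
  c[13] = d·G[:,13] = (10101000110)·(00000000010) mod 2 = 0+0+0+0+0+0+0+0+0+1+0 mod 2 = 1
  c[14] = d·G[:,14] = (10101000110)·(00000000001) mod 2 = 0+0+0+0+0+0+0+0+0+0+0 mod 2 = 0
Codeword = 111101011000110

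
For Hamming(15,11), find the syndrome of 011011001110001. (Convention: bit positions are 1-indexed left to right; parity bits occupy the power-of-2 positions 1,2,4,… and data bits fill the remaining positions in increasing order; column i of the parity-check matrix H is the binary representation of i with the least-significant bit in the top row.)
Syndrome s = H · r^T (mod 2), r = 011011001110001:
  s[0] = (101010101010101)·(011011001110001) mod 2 = 0+0+1+0+1+0+0+0+1+0+1+0+0+0+1 mod 2 = 1
  s[1] = (011001100110011)·(011011001110001) mod 2 = 0+1+1+0+0+1+0+0+0+1+1+0+0+0+1 mod 2 = 0
  s[2] = (000111100001111)·(011011001110001) mod 2 = 0+0+0+0+1+1+0+0+0+0+0+0+0+0+1 mod 2 = 1
  s[3] = (000000011111111)·(011011001110001) mod 2 = 0+0+0+0+0+0+0+0+1+1+1+0+0+0+1 mod 2 = 0
Syndrome = 1010
Non-zero syndrome: error at position 5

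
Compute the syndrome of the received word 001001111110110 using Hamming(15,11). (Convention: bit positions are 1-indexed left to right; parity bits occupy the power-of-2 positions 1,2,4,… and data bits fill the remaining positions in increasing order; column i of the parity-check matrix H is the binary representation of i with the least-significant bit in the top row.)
Syndrome s = H · r^T (mod 2), r = 001001111110110:
  s[0] = (101010101010101)·(001001111110110) mod 2 = 0+0+1+0+0+0+1+0+1+0+1+0+1+0+0 mod 2 = 1
  s[1] = (011001100110011)·(001001111110110) mod 2 = 0+0+1+0+0+1+1+0+0+1+1+0+0+1+0 mod 2 = 0
  s[2] = (000111100001111)·(001001111110110) mod 2 = 0+0+0+0+0+1+1+0+0+0+0+0+1+1+0 mod 2 = 0
  s[3] = (000000011111111)·(001001111110110) mod 2 = 0+0+0+0+0+0+0+1+1+1+1+0+1+1+0 mod 2 = 0
Syndrome = 1000
Non-zero syndrome: error at position 1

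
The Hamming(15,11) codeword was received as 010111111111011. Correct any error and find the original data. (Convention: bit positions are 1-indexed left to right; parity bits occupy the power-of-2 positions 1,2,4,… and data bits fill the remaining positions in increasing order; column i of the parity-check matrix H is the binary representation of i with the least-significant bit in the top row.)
Syndrome s = H · r^T (mod 2), r = 010111111111011:
  s[0] = (101010101010101)·(010111111111011) mod 2 = 0+0+0+0+1+0+1+0+1+0+1+0+0+0+1 mod 2 = 1
  s[1] = (011001100110011)·(010111111111011) mod 2 = 0+1+0+0+0+1+1+0+0+1+1+0+0+1+1 mod 2 = 1
  s[2] = (000111100001111)·(010111111111011) mod 2 = 0+0+0+1+1+1+1+0+0+0+0+1+0+1+1 mod 2 = 1
  s[3] = (000000011111111)·(010111111111011) mod 2 = 0+0+0+0+0+0+0+1+1+1+1+1+0+1+1 mod 2 = 1
Syndrome = 1111
Column 15 of H equals this syndrome → error at bit 15 (1-indexed).
Flip bit 15: 010111111111011 → 010111111111010
Extract data bits at positions {3,5,6,7,9,10,11,12,13,14,15}: 01111111010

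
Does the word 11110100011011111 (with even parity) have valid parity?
Sum of all bits: 1+1+1+1+0+1+0+0+0+1+1+0+1+1+1+1+1 = 12; 12 mod 2 = 0. Result is 0 → valid parity.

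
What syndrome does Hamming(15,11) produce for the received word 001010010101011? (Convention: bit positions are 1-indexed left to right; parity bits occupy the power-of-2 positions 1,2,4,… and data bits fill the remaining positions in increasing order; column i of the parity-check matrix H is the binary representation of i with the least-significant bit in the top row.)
Syndrome s = H · r^T (mod 2), r = 001010010101011:
  s[0] = (101010101010101)·(001010010101011) mod 2 = 0+0+1+0+1+0+0+0+0+0+0+0+0+0+1 mod 2 = 1
  s[1] = (011001100110011)·(001010010101011) mod 2 = 0+0+1+0+0+0+0+0+0+1+0+0+0+1+1 mod 2 = 0
  s[2] = (000111100001111)·(001010010101011) mod 2 = 0+0+0+0+1+0+0+0+0+0+0+1+0+1+1 mod 2 = 0
  s[3] = (000000011111111)·(001010010101011) mod 2 = 0+0+0+0+0+0+0+1+0+1+0+1+0+1+1 mod 2 = 1
Syndrome = 1001
Non-zero syndrome: error at position 9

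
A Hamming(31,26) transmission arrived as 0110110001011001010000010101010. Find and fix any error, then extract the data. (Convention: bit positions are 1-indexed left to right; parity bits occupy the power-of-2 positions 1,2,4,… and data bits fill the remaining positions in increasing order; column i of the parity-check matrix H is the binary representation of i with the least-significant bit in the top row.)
Syndrome s = H · r^T (mod 2), r = 0110110001011001010000010101010:
  s[0] = (1010101010101010101010101010101)·(0110110001011001010000010101010) mod 2 = 0+0+1+0+1+0+0+0+0+0+0+0+1+0+0+0+0+0+0+0+0+0+0+0+0+0+0+0+0+0+0 mod 2 = 1
  s[1] = (0110011001100110011001100110011)·(0110110001011001010000010101010) mod 2 = 0+1+1+0+0+1+0+0+0+1+0+0+0+0+0+0+0+1+0+0+0+0+0+0+0+1+0+0+0+1+0 mod 2 = 1
  s[2] = (0001111000011110000111100001111)·(0110110001011001010000010101010) mod 2 = 0+0+0+0+1+1+0+0+0+0+0+1+1+0+0+0+0+0+0+0+0+0+0+0+0+0+0+1+0+1+0 mod 2 = 0
  s[3] = (0000000111111110000000011111111)·(0110110001011001010000010101010) mod 2 = 0+0+0+0+0+0+0+0+0+1+0+1+1+0+0+0+0+0+0+0+0+0+0+1+0+1+0+1+0+1+0 mod 2 = 1
  s[4] = (0000000000000001111111111111111)·(0110110001011001010000010101010) mod 2 = 0+0+0+0+0+0+0+0+0+0+0+0+0+0+0+1+0+1+0+0+0+0+0+1+0+1+0+1+0+1+0 mod 2 = 0
Syndrome = 11010
Column 11 of H equals this syndrome → error at bit 11 (1-indexed).
Flip bit 11: 0110110001011001010000010101010 → 0110110001111001010000010101010
Extract data bits at positions {3,5,6,7,9,10,11,12,13,14,15,17,18,19,20,21,22,23,24,25,26,27,28,29,30,31}: 11100111100010000010101010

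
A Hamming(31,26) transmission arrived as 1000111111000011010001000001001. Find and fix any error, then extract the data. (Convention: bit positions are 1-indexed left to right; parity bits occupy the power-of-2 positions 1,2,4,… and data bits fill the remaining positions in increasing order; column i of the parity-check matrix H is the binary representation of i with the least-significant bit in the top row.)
Syndrome s = H · r^T (mod 2), r = 1000111111000011010001000001001:
  s[0] = (1010101010101010101010101010101)·(1000111111000011010001000001001) mod 2 = 1+0+0+0+1+0+1+0+1+0+0+0+0+0+1+0+0+0+0+0+0+0+0+0+0+0+0+0+0+0+1 mod 2 = 0
  s[1] = (0110011001100110011001100110011)·(1000111111000011010001000001001) mod 2 = 0+0+0+0+0+1+1+0+0+1+0+0+0+0+1+0+0+1+0+0+0+1+0+0+0+0+0+0+0+0+1 mod 2 = 1
  s[2] = (0001111000011110000111100001111)·(1000111111000011010001000001001) mod 2 = 0+0+0+0+1+1+1+0+0+0+0+0+0+0+1+0+0+0+0+0+0+1+0+0+0+0+0+1+0+0+1 mod 2 = 1
  s[3] = (0000000111111110000000011111111)·(1000111111000011010001000001001) mod 2 = 0+0+0+0+0+0+0+1+1+1+0+0+0+0+1+0+0+0+0+0+0+0+0+0+0+0+0+1+0+0+1 mod 2 = 0
  s[4] = (0000000000000001111111111111111)·(1000111111000011010001000001001) mod 2 = 0+0+0+0+0+0+0+0+0+0+0+0+0+0+0+1+0+1+0+0+0+1+0+0+0+0+0+1+0+0+1 mod 2 = 1
Syndrome = 01101
Column 22 of H equals this syndrome → error at bit 22 (1-indexed).
Flip bit 22: 1000111111000011010001000001001 → 1000111111000011010000000001001
Extract data bits at positions {3,5,6,7,9,10,11,12,13,14,15,17,18,19,20,21,22,23,24,25,26,27,28,29,30,31}: 01111100001010000000001001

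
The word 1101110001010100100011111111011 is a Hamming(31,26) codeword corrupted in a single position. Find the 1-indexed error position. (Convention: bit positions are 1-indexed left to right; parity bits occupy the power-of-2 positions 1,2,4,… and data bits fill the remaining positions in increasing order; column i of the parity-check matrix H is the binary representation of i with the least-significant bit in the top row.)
Syndrome s = H · r^T (mod 2), r = 1101110001010100100011111111011:
  s[0] = (1010101010101010101010101010101)·(1101110001010100100011111111011) mod 2 = 1+0+0+0+1+0+0+0+0+0+0+0+0+0+0+0+1+0+0+0+1+0+1+0+1+0+1+0+0+0+1 mod 2 = 0
  s[1] = (0110011001100110011001100110011)·(1101110001010100100011111111011) mod 2 = 0+1+0+0+0+1+0+0+0+1+0+0+0+1+0+0+0+0+0+0+0+1+1+0+0+1+1+0+0+1+1 mod 2 = 0
  s[2] = (0001111000011110000111100001111)·(1101110001010100100011111111011) mod 2 = 0+0+0+1+1+1+0+0+0+0+0+1+0+1+0+0+0+0+0+0+1+1+1+0+0+0+0+1+0+1+1 mod 2 = 1
  s[3] = (0000000111111110000000011111111)·(1101110001010100100011111111011) mod 2 = 0+0+0+0+0+0+0+0+0+1+0+1+0+1+0+0+0+0+0+0+0+0+0+1+1+1+1+1+0+1+1 mod 2 = 0
  s[4] = (0000000000000001111111111111111)·(1101110001010100100011111111011) mod 2 = 0+0+0+0+0+0+0+0+0+0+0+0+0+0+0+0+1+0+0+0+1+1+1+1+1+1+1+1+0+1+1 mod 2 = 1
Syndrome = 00101
Column i of H is the binary representation of i, so the syndrome is the binary index of the flipped bit.
Read s = 00101 with s[0] as LSB: 0·2^0 + 0·2^1 + 1·2^2 + 0·2^3 + 1·2^4 = 20.
Error is at bit position 20.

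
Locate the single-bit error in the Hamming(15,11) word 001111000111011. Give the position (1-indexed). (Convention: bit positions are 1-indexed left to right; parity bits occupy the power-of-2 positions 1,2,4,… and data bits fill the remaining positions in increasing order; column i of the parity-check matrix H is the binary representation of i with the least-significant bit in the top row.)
Syndrome s = H · r^T (mod 2), r = 001111000111011:
  s[0] = (101010101010101)·(001111000111011) mod 2 = 0+0+1+0+1+0+0+0+0+0+1+0+0+0+1 mod 2 = 0
  s[1] = (011001100110011)·(001111000111011) mod 2 = 0+0+1+0+0+1+0+0+0+1+1+0+0+1+1 mod 2 = 0
  s[2] = (000111100001111)·(001111000111011) mod 2 = 0+0+0+1+1+1+0+0+0+0+0+1+0+1+1 mod 2 = 0
  s[3] = (000000011111111)·(001111000111011) mod 2 = 0+0+0+0+0+0+0+0+0+1+1+1+0+1+1 mod 2 = 1
Syndrome = 0001
Column i of H is the binary representation of i, so the syndrome is the binary index of the flipped bit.
Read s = 0001 with s[0] as LSB: 0·2^0 + 0·2^1 + 0·2^2 + 1·2^3 = 8.
Error is at bit position 8.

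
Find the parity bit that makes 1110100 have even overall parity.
Sum of data bits: 1+1+1+0+1+0+0 = 4.
4 mod 2 = 0, so parity bit = 0.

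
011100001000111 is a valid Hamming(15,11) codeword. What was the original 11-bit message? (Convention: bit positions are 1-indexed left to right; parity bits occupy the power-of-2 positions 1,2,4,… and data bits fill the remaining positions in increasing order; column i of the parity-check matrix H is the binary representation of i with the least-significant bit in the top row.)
Parity bits occupy power-of-2 positions; data bits are at positions {3,5,6,7,9,10,11,12,13,14,15} (1-indexed).
Extract: c[3]=1 c[5]=0 c[6]=0 c[7]=0 c[9]=1 c[10]=0 c[11]=0 c[12]=0 c[13]=1 c[14]=1 c[15]=1
Data = 10001000111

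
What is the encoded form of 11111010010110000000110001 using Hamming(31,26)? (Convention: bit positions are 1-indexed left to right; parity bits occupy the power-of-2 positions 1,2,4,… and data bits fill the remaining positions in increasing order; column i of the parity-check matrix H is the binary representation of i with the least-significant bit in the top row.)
Codeword c = d · G (mod 2), d = 11111010010110000000110001:
  c[0] = d·G[:,0] = (11111010010110000000110001)·(11011010101101010101010101) mod 2 = 1+1+0+1+1+0+1+0+0+0+0+1+0+0+0+0+0+0+0+0+0+1+0+0+0+1 mod 2 = 0
  c[1] = d·G[:,1] = (11111010010110000000110001)·(10110110011011001100110011) mod 2 = 1+0+1+1+0+0+1+0+0+1+0+0+1+0+0+0+0+0+0+0+1+1+0+0+0+1 mod 2 = 1
  c[2] = d·G[:,2] = (11111010010110000000110001)·(10000000000000000000000000) mod 2 = 1+0+0+0+0+0+0+0+0+0+0+0+0+0+0+0+0+0+0+0+0+0+0+0+0+0 mod 2 = 1
  c[3] = d·G[:,3] = (11111010010110000000110001)·(01110001111000111100001111) mod 2 = 0+1+1+1+0+0+0+0+0+1+0+0+0+0+0+0+0+0+0+0+0+0+0+0+0+1 mod 2 = 1
  c[4] = d·G[:,4] = (11111010010110000000110001)·(01000000000000000000000000) mod 2 = 0+1+0+0+0+0+0+0+0+0+0+0+0+0+0+0+0+0+0+0+0+0+0+0+0+0 mod 2 = 1
  c[5] = d·G[:,5] = (11111010010110000000110001)·(00100000000000000000000000) mod 2 = 0+0+1+0+0+0+0+0+0+0+0+0+0+0+0+0+0+0+0+0+0+0+0+0+0+0 mod 2 = 1
  c[6] = d·G[:,6] = (11111010010110000000110001)·(00010000000000000000000000) mod 2 = 0+0+0+1+0+0+0+0+0+0+0+0+0+0+0+0+0+0+0+0+0+0+0+0+0+0 mod 2 = 1
  c[7] = d·G[:,7] = (11111010010110000000110001)·(00001111111000000011111111) mod 2 = 0+0+0+0+1+0+1+0+0+1+0+0+0+0+0+0+0+0+0+0+1+1+0+0+0+1 mod 2 = 0
  c[8] = d·G[:,8] = (11111010010110000000110001)·(00001000000000000000000000) mod 2 = 0+0+0+0+1+0+0+0+0+0+0+0+0+0+0+0+0+0+0+0+0+0+0+0+0+0 mod 2 = 1
  c[9] = d·G[:,9] = (11111010010110000000110001)·(00000100000000000000000000) mod 2 = 0+0+0+0+0+0+0+0+0+0+0+0+0+0+0+0+0+0+0+0+0+0+0+0+0+0 mod 2 = 0
  c[10] = d·G[:,10] = (11111010010110000000110001)·(00000010000000000000000000) mod 2 = 0+0+0+0+0+0+1+0+0+0+0+0+0+0+0+0+0+0+0+0+0+0+0+0+0+0 mod 2 = 1
  c[11] = d·G[:,11] = (11111010010110000000110001)·(00000001000000000000000000) mod 2 = 0+0+0+0+0+0+0+0+0+0+0+0+0+0+0+0+0+0+0+0+0+0+0+0+0+0 mod 2 = 0
  c[12] = d·G[:,12] = (11111010010110000000110001)·(00000000100000000000000000) mod 2 = 0+0+0+0+0+0+0+0+0+0+0+0+0+0+0+0+0+0+0+0+0+0+0+0+0+0 mod 2 = 0
  c[13] = d·G[:,13] = (11111010010110000000110001)·(00000000010000000000000000) mod 2 = 0+0+0+0+0+0+0+0+0+1+0+0+0+0+0+0+0+0+0+0+0+0+0+0+0+0 mod 2 = 1
  c[14] = d·G[:,14] = (11111010010110000000110001)·(00000000001000000000000000) mod 2 = 0+0+0+0+0+0+0+0+0+0+0+0+0+0+0+0+0+0+0+0+0+0+0+0+0+0 mod 2 = 0
  c[15] = d·G[:,15] = (11111010010110000000110001)·(00000000000111111111111111) mod 2 = 0+0+0+0+0+0+0+0+0+0+0+1+1+0+0+0+0+0+0+0+1+1+0+0+0+1 mod 2 = 1
  c[16] = d·G[:,16] = (11111010010110000000110001)·(00000000000100000000000000) mod 2 = 0+0+0+0+0+0+0+0+0+0+0+1+0+0+0+0+0+0+0+0+0+0+0+0+0+0 mod 2 = 1
  c[17] = d·G[:,17] = (11111010010110000000110001)·(00000000000010000000000000) mod 2 = 0+0+0+0+0+0+0+0+0+0+0+0+1+0+0+0+0+0+0+0+0+0+0+0+0+0 mod 2 = 1
  c[18] = d·G[:,18] = (11111010010110000000110001)·(00000000000001000000000000) mod 2 = 0+0+0+0+0+0+0+0+0+0+0+0+0+0+0+0+0+0+0+0+0+0+0+0+0+0 mod 2 = 0
  c[19] = d·G[:,19] = (11111010010110000000110001)·(00000000000000100000000000) mod 2 = 0+0+0+0+0+0+0+0+0+0+0+0+0+0+0+0+0+0+0+0+0+0+0+0+0+0 mod 2 = 0
  c[20] = d·G[:,20] = (11111010010110000000110001)·(00000000000000010000000000) mod 2 = 0+0+0+0+0+0+0+0+0+0+0+0+0+0+0+0+0+0+0+0+0+0+0+0+0+0 mod 2 = 0
  c[21] = d·G[:,21] = (11111010010110000000110001)·(00000000000000001000000000) mod 2 = 0+0+0+0+0+0+0+0+0+0+0+0+0+0+0+0+0+0+0+0+0+0+0+0+0+0 mod 2 = 0
  c[22] = d·G[:,22] = (11111010010110000000110001)·(00000000000000000100000000) mod 2 = 0+0+0+0+0+0+0+0+0+0+0+0+0+0+0+0+0+0+0+0+0+0+0+0+0+0 mod 2 = 0
  c[23] = d·G[:,23] = (11111010010110000000110001)·(00000000000000000010000000) mod 2 = 0+0+0+0+0+0+0+0+0+0+0+0+0+0+0+0+0+0+0+0+0+0+0+0+0+0 mod 2 = 0
  c[24] = d·G[:,24] = (11111010010110000000110001)·(00000000000000000001000000) mod 2 = 0+0+0+0+0+0+0+0+0+0+0+0+0+0+0+0+0+0+0+0+0+0+0+0+0+0 mod 2 = 0
  c[25] = d·G[:,25] = (11111010010110000000110001)·(00000000000000000000100000) mod 2 = 0+0+0+0+0+0+0+0+0+0+0+0+0+0+0+0+0+0+0+0+1+0+0+0+0+0 mod 2 = 1
  c[26] = d·G[:,26] = (11111010010110000000110001)·(00000000000000000000010000) mod 2 = 0+0+0+0+0+0+0+0+0+0+0+0+0+0+0+0+0+0+0+0+0+1+0+0+0+0 mod 2 = 1
  c[27] = d·G[:,27] = (11111010010110000000110001)·(00000000000000000000001000) mod 2 = 0+0+0+0+0+0+0+0+0+0+0+0+0+0+0+0+0+0+0+0+0+0+0+0+0+0 mod 2 = 0
  c[28] = d·G[:,28] = (11111010010110000000110001)·(00000000000000000000000100) mod 2 = 0+0+0+0+0+0+0+0+0+0+0+0+0+0+0+0+0+0+0+0+0+0+0+0+0+0 mod 2 = 0
  c[29] = d·G[:,29] = (11111010010110000000110001)·(00000000000000000000000010) mod 2 = 0+0+0+0+0+0+0+0+0+0+0+0+0+0+0+0+0+0+0+0+0+0+0+0+0+0 mod 2 = 0
  c[30] = d·G[:,30] = (11111010010110000000110001)·(00000000000000000000000001) mod 2 = 0+0+0+0+0+0+0+0+0+0+0+0+0+0+0+0+0+0+0+0+0+0+0+0+0+1 mod 2 = 1
Codeword = 0111111010100101110000000110001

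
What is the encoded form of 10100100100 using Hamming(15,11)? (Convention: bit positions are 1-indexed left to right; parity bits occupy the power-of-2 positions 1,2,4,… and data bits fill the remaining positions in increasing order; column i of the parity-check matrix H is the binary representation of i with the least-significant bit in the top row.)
Codeword c = d · G (mod 2), d = 10100100100:
  c[0] = d·G[:,0] = (10100100100)·(11011010101) mod 2 = 1+0+0+0+0+0+0+0+1+0+0 mod 2 = 0
  c[1] = d·G[:,1] = (10100100100)·(10110110011) mod 2 = 1+0+1+0+0+1+0+0+0+0+0 mod 2 = 1
  c[2] = d·G[:,2] = (10100100100)·(10000000000) mod 2 = 1+0+0+0+0+0+0+0+0+0+0 mod 2 = 1
  c[3] = d·G[:,3] = (10100100100)·(01110001111) mod 2 = 0+0+1+0+0+0+0+0+1+0+0 mod 2 = 0
  c[4] = d·G[:,4] = (10100100100)·(01000000000) mod 2 = 0+0+0+0+0+0+0+0+0+0+0 mod 2 = 0
  c[5] = d·G[:,5] = (10100100100)·(00100000000) mod 2 = 0+0+1+0+0+0+0+0+0+0+0 mod 2 = 1
  c[6] = d·G[:,6] = (10100100100)·(00010000000) mod 2 = 0+0+0+0+0+0+0+0+0+0+0 mod 2 = 0
  c[7] = d·G[:,7] = (10100100100)·(00001111111) mod 2 = 0+0+0+0+0+1+0+0+1+0+0 mod 2 = 0
  c[8] = d·G[:,8] = (10100100100)·(00001000000) mod 2 = 0+0+0+0+0+0+0+0+0+0+0 mod 2 = 0
  c[9] = d·G[:,9] = (10100100100)·(00000100000) mod 2 = 0+0+0+0+0+1+0+0+0+0+0 mod 2 = 1
  c[10] = d·G[:,10] = (10100100100)·(00000010000) mod 2 = 0+0+0+0+0+0+0+0+0+0+0 mod 2 = 0
  c[11] = d·G[:,11] = (10100100100)·(00000001000) mod 2 = 0+0+0+0+0+0+0+0+0+0+0 mod 2 = 0
  c[12] = d·G[:,12] = (10100100100)·(00000000100) mod 2 = 0+0+0+0+0+0+0+0+1+0+0 mod 2 = 1
  c[13] = d·G[:,13] = (10100100100)·(00000000010) mod 2 = 0+0+0+0+0+0+0+0+0+0+0 mod 2 = 0
  c[14] = d·G[:,14] = (10100100100)·(00000000001) mod 2 = 0+0+0+0+0+0+0+0+0+0+0 mod 2 = 0
Codeword = 011001000100100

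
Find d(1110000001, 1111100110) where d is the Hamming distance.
XOR = 0001100111, count of 1s = 5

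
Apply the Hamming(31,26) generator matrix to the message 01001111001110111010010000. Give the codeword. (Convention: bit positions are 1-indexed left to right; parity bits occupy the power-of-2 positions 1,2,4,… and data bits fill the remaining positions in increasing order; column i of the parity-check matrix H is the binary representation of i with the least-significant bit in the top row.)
Codeword c = d · G (mod 2), d = 01001111001110111010010000:
  c[0] = d·G[:,0] = (01001111001110111010010000)·(11011010101101010101010101) mod 2 = 0+1+0+0+1+0+1+0+0+0+1+1+0+0+0+1+0+0+0+0+0+1+0+0+0+0 mod 2 = 1
  c[1] = d·G[:,1] = (01001111001110111010010000)·(10110110011011001100110011) mod 2 = 0+0+0+0+0+1+1+0+0+0+1+0+1+0+0+0+1+0+0+0+0+1+0+0+0+0 mod 2 = 0
  c[2] = d·G[:,2] = (01001111001110111010010000)·(10000000000000000000000000) mod 2 = 0+0+0+0+0+0+0+0+0+0+0+0+0+0+0+0+0+0+0+0+0+0+0+0+0+0 mod 2 = 0
  c[3] = d·G[:,3] = (01001111001110111010010000)·(01110001111000111100001111) mod 2 = 0+1+0+0+0+0+0+1+0+0+1+0+0+0+1+1+1+0+0+0+0+0+0+0+0+0 mod 2 = 0
  c[4] = d·G[:,4] = (01001111001110111010010000)·(01000000000000000000000000) mod 2 = 0+1+0+0+0+0+0+0+0+0+0+0+0+0+0+0+0+0+0+0+0+0+0+0+0+0 mod 2 = 1
  c[5] = d·G[:,5] = (01001111001110111010010000)·(00100000000000000000000000) mod 2 = 0+0+0+0+0+0+0+0+0+0+0+0+0+0+0+0+0+0+0+0+0+0+0+0+0+0 mod 2 = 0
  c[6] = d·G[:,6] = (01001111001110111010010000)·(00010000000000000000000000) mod 2 = 0+0+0+0+0+0+0+0+0+0+0+0+0+0+0+0+0+0+0+0+0+0+0+0+0+0 mod 2 = 0
  c[7] = d·G[:,7] = (01001111001110111010010000)·(00001111111000000011111111) mod 2 = 0+0+0+0+1+1+1+1+0+0+1+0+0+0+0+0+0+0+1+0+0+1+0+0+0+0 mod 2 = 1
  c[8] = d·G[:,8] = (01001111001110111010010000)·(00001000000000000000000000) mod 2 = 0+0+0+0+1+0+0+0+0+0+0+0+0+0+0+0+0+0+0+0+0+0+0+0+0+0 mod 2 = 1
  c[9] = d·G[:,9] = (01001111001110111010010000)·(00000100000000000000000000) mod 2 = 0+0+0+0+0+1+0+0+0+0+0+0+0+0+0+0+0+0+0+0+0+0+0+0+0+0 mod 2 = 1
  c[10] = d·G[:,10] = (01001111001110111010010000)·(00000010000000000000000000) mod 2 = 0+0+0+0+0+0+1+0+0+0+0+0+0+0+0+0+0+0+0+0+0+0+0+0+0+0 mod 2 = 1
  c[11] = d·G[:,11] = (01001111001110111010010000)·(00000001000000000000000000) mod 2 = 0+0+0+0+0+0+0+1+0+0+0+0+0+0+0+0+0+0+0+0+0+0+0+0+0+0 mod 2 = 1
  c[12] = d·G[:,12] = (01001111001110111010010000)·(00000000100000000000000000) mod 2 = 0+0+0+0+0+0+0+0+0+0+0+0+0+0+0+0+0+0+0+0+0+0+0+0+0+0 mod 2 = 0
  c[13] = d·G[:,13] = (01001111001110111010010000)·(00000000010000000000000000) mod 2 = 0+0+0+0+0+0+0+0+0+0+0+0+0+0+0+0+0+0+0+0+0+0+0+0+0+0 mod 2 = 0
  c[14] = d·G[:,14] = (01001111001110111010010000)·(00000000001000000000000000) mod 2 = 0+0+0+0+0+0+0+0+0+0+1+0+0+0+0+0+0+0+0+0+0+0+0+0+0+0 mod 2 = 1
  c[15] = d·G[:,15] = (01001111001110111010010000)·(00000000000111111111111111) mod 2 = 0+0+0+0+0+0+0+0+0+0+0+1+1+0+1+1+1+0+1+0+0+1+0+0+0+0 mod 2 = 1
  c[16] = d·G[:,16] = (01001111001110111010010000)·(00000000000100000000000000) mod 2 = 0+0+0+0+0+0+0+0+0+0+0+1+0+0+0+0+0+0+0+0+0+0+0+0+0+0 mod 2 = 1
  c[17] = d·G[:,17] = (01001111001110111010010000)·(00000000000010000000000000) mod 2 = 0+0+0+0+0+0+0+0+0+0+0+0+1+0+0+0+0+0+0+0+0+0+0+0+0+0 mod 2 = 1
  c[18] = d·G[:,18] = (01001111001110111010010000)·(00000000000001000000000000) mod 2 = 0+0+0+0+0+0+0+0+0+0+0+0+0+0+0+0+0+0+0+0+0+0+0+0+0+0 mod 2 = 0
  c[19] = d·G[:,19] = (01001111001110111010010000)·(00000000000000100000000000) mod 2 = 0+0+0+0+0+0+0+0+0+0+0+0+0+0+1+0+0+0+0+0+0+0+0+0+0+0 mod 2 = 1
  c[20] = d·G[:,20] = (01001111001110111010010000)·(00000000000000010000000000) mod 2 = 0+0+0+0+0+0+0+0+0+0+0+0+0+0+0+1+0+0+0+0+0+0+0+0+0+0 mod 2 = 1
  c[21] = d·G[:,21] = (01001111001110111010010000)·(00000000000000001000000000) mod 2 = 0+0+0+0+0+0+0+0+0+0+0+0+0+0+0+0+1+0+0+0+0+0+0+0+0+0 mod 2 = 1
  c[22] = d·G[:,22] = (01001111001110111010010000)·(00000000000000000100000000) mod 2 = 0+0+0+0+0+0+0+0+0+0+0+0+0+0+0+0+0+0+0+0+0+0+0+0+0+0 mod 2 = 0
  c[23] = d·G[:,23] = (01001111001110111010010000)·(00000000000000000010000000) mod 2 = 0+0+0+0+0+0+0+0+0+0+0+0+0+0+0+0+0+0+1+0+0+0+0+0+0+0 mod 2 = 1
  c[24] = d·G[:,24] = (01001111001110111010010000)·(00000000000000000001000000) mod 2 = 0+0+0+0+0+0+0+0+0+0+0+0+0+0+0+0+0+0+0+0+0+0+0+0+0+0 mod 2 = 0
  c[25] = d·G[:,25] = (01001111001110111010010000)·(00000000000000000000100000) mod 2 = 0+0+0+0+0+0+0+0+0+0+0+0+0+0+0+0+0+0+0+0+0+0+0+0+0+0 mod 2 = 0
  c[26] = d·G[:,26] = (01001111001110111010010000)·(00000000000000000000010000) mod 2 = 0+0+0+0+0+0+0+0+0+0+0+0+0+0+0+0+0+0+0+0+0+1+0+0+0+0 mod 2 = 1
  c[27] = d·G[:,27] = (01001111001110111010010000)·(00000000000000000000001000) mod 2 = 0+0+0+0+0+0+0+0+0+0+0+0+0+0+0+0+0+0+0+0+0+0+0+0+0+0 mod 2 = 0
  c[28] = d·G[:,28] = (01001111001110111010010000)·(00000000000000000000000100) mod 2 = 0+0+0+0+0+0+0+0+0+0+0+0+0+0+0+0+0+0+0+0+0+0+0+0+0+0 mod 2 = 0
  c[29] = d·G[:,29] = (01001111001110111010010000)·(00000000000000000000000010) mod 2 = 0+0+0+0+0+0+0+0+0+0+0+0+0+0+0+0+0+0+0+0+0+0+0+0+0+0 mod 2 = 0
  c[30] = d·G[:,30] = (01001111001110111010010000)·(00000000000000000000000001) mod 2 = 0+0+0+0+0+0+0+0+0+0+0+0+0+0+0+0+0+0+0+0+0+0+0+0+0+0 mod 2 = 0
Codeword = 1000100111110011110111010010000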